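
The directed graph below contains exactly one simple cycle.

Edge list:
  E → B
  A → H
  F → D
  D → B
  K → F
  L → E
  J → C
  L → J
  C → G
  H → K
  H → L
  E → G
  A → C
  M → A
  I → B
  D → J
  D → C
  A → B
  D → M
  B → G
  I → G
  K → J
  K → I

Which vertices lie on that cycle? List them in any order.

DFS with gray/black marking from A:
A gray
  B gray
    G gray
    G black
  B black
  H gray
    K gray
      J gray
        C gray
          C→G: G black — skip
        C black
      J black
      I gray
        I→G: G black — skip
        I→B: B black — skip
      I black
      F gray
        D gray
          D→C: C black — skip
          D→B: B black — skip
          D→J: J black — skip
          M gray
            M→A: A is gray → back edge
Back edge closes the cycle A → H → K → F → D → M → A; its vertices are {A, D, F, H, K, M}.

A, D, F, H, K, M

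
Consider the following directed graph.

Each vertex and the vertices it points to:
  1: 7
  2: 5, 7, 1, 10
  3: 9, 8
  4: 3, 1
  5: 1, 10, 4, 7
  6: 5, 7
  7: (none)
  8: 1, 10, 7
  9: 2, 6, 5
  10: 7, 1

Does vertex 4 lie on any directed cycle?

4 is on a cycle iff 4 can reach itself via ≥1 edge.
4 → 3 → 9 → 5 → 4 — yes.

Yes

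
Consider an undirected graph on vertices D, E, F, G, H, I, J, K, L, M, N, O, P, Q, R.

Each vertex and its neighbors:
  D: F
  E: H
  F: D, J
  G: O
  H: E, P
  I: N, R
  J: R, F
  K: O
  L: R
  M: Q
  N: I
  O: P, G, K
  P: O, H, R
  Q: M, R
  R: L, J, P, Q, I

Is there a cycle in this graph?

No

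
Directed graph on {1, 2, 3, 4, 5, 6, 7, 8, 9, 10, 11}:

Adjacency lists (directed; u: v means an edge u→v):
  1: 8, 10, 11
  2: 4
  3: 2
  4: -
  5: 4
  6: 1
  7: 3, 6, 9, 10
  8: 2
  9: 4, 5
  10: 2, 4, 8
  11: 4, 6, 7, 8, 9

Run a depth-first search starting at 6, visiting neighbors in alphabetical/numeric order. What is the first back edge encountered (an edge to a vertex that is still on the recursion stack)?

11→6

DFS from 6 (visiting neighbors in alphabetical/numeric order); mark gray on enter, black on exit:
6 gray
  1 gray
    8 gray
      2 gray
        4 gray
        4 black
      2 black
    8 black
    10 gray
      10→2: 2 black — skip
      10→4: 4 black — skip
      10→8: 8 black — skip
    10 black
    11 gray
      11→4: 4 black — skip
      11→6: 6 is gray → back edge
First back edge: 11 → 6.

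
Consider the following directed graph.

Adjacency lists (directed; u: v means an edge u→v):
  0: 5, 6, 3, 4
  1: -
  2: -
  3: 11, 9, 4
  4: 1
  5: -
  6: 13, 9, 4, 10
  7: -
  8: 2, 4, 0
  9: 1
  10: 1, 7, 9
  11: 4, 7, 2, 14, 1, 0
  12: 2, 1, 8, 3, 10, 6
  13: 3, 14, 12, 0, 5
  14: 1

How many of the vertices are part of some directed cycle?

A vertex is on a directed cycle iff it belongs to a strongly connected component of size ≥ 2 (or has a self-loop).
The vertices on cycles are {0, 3, 6, 8, 11, 12, 13} — 7 in total.

7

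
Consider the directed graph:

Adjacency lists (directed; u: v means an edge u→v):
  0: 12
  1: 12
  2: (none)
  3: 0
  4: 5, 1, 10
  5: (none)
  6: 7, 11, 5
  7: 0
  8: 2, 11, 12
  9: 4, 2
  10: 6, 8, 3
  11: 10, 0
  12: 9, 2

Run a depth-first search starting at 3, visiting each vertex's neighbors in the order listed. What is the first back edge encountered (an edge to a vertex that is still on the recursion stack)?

DFS from 3 (visiting each vertex's neighbors in the order listed); mark gray on enter, black on exit:
3 gray
  0 gray
    12 gray
      9 gray
        4 gray
          5 gray
          5 black
          1 gray
            1→12: 12 is gray → back edge
First back edge: 1 → 12.

1→12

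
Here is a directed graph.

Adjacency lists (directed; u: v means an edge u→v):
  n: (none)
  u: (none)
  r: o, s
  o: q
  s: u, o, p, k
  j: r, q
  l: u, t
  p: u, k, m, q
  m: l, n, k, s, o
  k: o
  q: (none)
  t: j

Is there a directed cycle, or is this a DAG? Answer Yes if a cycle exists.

Yes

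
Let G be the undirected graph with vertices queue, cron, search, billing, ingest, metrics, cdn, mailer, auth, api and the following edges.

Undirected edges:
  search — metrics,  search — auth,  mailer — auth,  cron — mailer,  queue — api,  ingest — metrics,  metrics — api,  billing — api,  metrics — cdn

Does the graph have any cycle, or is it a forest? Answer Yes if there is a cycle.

DFS, tracking each vertex's parent; an edge to a visited non-parent vertex closes a cycle.
Start from queue:
visit queue (parent –)
  visit api (parent queue)
    visit metrics (parent api)
      metrics–api: parent, skip
      visit ingest (parent metrics)
        ingest–metrics: parent, skip
      visit cdn (parent metrics)
        cdn–metrics: parent, skip
      visit search (parent metrics)
        visit auth (parent search)
          visit mailer (parent auth)
            mailer–auth: parent, skip
            visit cron (parent mailer)
              cron–mailer: parent, skip
          auth–search: parent, skip
        search–metrics: parent, skip
    api–queue: parent, skip
    visit billing (parent api)
      billing–api: parent, skip
No non-parent visited neighbor found — the graph is a forest.

No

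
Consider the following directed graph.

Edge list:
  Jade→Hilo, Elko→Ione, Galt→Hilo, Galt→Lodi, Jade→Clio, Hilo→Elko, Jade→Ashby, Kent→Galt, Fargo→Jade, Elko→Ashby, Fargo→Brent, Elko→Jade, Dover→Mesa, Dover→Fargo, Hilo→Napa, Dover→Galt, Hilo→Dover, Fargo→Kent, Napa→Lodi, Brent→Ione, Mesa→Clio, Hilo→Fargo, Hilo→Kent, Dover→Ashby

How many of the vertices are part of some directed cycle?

A vertex is on a directed cycle iff it belongs to a strongly connected component of size ≥ 2 (or has a self-loop).
The vertices on cycles are {Elko, Galt, Hilo, Jade, Kent, Dover, Fargo} — 7 in total.

7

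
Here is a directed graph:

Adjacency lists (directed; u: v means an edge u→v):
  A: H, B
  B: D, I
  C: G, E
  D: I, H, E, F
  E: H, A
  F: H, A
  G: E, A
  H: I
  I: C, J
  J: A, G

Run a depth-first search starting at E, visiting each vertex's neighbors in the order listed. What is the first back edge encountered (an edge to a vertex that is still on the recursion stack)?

DFS from E (visiting each vertex's neighbors in the order listed); mark gray on enter, black on exit:
E gray
  H gray
    I gray
      C gray
        G gray
          G→E: E is gray → back edge
First back edge: G → E.

G→E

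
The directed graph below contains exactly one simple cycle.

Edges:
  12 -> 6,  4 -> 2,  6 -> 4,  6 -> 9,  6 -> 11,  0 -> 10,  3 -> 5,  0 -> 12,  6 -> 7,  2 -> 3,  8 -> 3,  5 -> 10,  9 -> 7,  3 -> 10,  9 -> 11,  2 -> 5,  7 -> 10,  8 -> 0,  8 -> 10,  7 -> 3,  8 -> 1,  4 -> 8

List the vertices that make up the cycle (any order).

0, 4, 6, 8, 12

DFS with gray/black marking from 0:
0 gray
  10 gray
  10 black
  12 gray
    6 gray
      4 gray
        2 gray
          3 gray
            3→10: 10 black — skip
            5 gray
              5→10: 10 black — skip
            5 black
          3 black
          2→5: 5 black — skip
        2 black
        8 gray
          8→3: 3 black — skip
          8→0: 0 is gray → back edge
Back edge closes the cycle 0 → 12 → 6 → 4 → 8 → 0; its vertices are {0, 4, 6, 8, 12}.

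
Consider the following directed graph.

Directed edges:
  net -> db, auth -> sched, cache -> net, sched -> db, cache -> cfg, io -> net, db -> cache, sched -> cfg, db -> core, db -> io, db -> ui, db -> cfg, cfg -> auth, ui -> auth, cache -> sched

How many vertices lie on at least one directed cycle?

A vertex is on a directed cycle iff it belongs to a strongly connected component of size ≥ 2 (or has a self-loop).
The vertices on cycles are {db, io, ui, cfg, net, auth, cache, sched} — 8 in total.

8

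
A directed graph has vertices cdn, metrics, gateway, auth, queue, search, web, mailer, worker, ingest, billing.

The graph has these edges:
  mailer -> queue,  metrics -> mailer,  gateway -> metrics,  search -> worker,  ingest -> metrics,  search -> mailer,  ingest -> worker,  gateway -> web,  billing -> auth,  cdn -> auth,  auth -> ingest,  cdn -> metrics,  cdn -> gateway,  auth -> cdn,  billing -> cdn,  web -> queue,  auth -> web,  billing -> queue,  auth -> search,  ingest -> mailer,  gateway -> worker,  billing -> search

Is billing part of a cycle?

No

billing lies on a cycle iff there is a path from billing back to itself.
Exploring from billing, it never reaches itself; equivalently, its strongly connected component is a singleton.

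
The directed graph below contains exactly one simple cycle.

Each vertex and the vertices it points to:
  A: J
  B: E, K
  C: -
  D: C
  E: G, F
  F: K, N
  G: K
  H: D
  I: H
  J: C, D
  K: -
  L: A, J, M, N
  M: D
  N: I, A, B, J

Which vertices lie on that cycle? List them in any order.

B, E, F, N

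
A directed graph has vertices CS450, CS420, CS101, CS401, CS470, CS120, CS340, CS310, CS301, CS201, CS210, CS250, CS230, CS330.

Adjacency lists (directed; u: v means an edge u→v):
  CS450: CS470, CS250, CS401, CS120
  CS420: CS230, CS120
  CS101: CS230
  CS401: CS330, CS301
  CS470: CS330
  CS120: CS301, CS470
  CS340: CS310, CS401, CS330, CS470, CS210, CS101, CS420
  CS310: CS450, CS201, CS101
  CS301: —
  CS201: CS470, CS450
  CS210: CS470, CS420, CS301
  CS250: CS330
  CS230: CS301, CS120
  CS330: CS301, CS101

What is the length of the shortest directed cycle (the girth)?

For each vertex v, BFS finds the shortest path from v back to v.
The shortest such closed walk is CS101 → CS230 → CS120 → CS470 → CS330 → CS101, length 5.

5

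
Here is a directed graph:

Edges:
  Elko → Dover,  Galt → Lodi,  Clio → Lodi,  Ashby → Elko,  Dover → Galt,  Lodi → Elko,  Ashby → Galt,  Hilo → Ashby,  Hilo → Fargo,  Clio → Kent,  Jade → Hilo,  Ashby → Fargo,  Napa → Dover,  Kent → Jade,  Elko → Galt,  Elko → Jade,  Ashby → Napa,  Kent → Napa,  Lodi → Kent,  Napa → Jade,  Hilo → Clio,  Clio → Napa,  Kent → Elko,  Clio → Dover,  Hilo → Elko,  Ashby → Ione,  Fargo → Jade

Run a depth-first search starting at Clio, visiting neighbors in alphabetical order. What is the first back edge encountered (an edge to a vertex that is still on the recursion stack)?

DFS from Clio (visiting neighbors in alphabetical order); mark gray on enter, black on exit:
Clio gray
  Dover gray
    Galt gray
      Lodi gray
        Elko gray
          Elko→Dover: Dover is gray → back edge
First back edge: Elko → Dover.

Elko->Dover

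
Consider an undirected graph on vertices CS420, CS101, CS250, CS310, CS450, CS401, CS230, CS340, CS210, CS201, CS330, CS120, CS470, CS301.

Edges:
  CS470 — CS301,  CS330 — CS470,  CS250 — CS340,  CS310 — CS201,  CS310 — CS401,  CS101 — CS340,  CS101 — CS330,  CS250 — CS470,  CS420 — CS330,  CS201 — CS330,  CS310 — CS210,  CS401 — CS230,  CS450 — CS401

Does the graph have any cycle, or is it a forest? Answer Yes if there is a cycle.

DFS, tracking each vertex's parent; an edge to a visited non-parent vertex closes a cycle.
Start from CS310:
visit CS310 (parent –)
  visit CS201 (parent CS310)
    visit CS330 (parent CS201)
      visit CS420 (parent CS330)
        CS420–CS330: parent, skip
      CS330–CS201: parent, skip
      visit CS470 (parent CS330)
        visit CS250 (parent CS470)
          visit CS340 (parent CS250)
            CS340–CS250: parent, skip
            visit CS101 (parent CS340)
              CS101–CS340: parent, skip
              CS101–CS330: CS330 visited and ≠ parent → cycle
Cycle: CS330 – CS470 – CS250 – CS340 – CS101 – CS330.

Yes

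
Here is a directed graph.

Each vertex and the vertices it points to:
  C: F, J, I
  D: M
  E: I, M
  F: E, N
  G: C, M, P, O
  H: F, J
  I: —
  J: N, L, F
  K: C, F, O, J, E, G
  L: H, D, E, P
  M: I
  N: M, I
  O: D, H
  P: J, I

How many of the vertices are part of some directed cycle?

A vertex is on a directed cycle iff it belongs to a strongly connected component of size ≥ 2 (or has a self-loop).
The vertices on cycles are {H, J, L, P} — 4 in total.

4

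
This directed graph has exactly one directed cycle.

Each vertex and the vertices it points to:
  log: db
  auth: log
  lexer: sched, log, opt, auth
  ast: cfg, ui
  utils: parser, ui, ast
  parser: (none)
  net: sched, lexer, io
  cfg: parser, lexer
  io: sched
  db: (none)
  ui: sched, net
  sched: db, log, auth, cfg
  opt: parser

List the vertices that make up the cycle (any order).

cfg, lexer, sched

DFS with gray/black marking from cfg:
cfg gray
  parser gray
  parser black
  lexer gray
    sched gray
      db gray
      db black
      log gray
        log→db: db black — skip
      log black
      auth gray
        auth→log: log black — skip
      auth black
      sched→cfg: cfg is gray → back edge
Back edge closes the cycle cfg → lexer → sched → cfg; its vertices are {cfg, lexer, sched}.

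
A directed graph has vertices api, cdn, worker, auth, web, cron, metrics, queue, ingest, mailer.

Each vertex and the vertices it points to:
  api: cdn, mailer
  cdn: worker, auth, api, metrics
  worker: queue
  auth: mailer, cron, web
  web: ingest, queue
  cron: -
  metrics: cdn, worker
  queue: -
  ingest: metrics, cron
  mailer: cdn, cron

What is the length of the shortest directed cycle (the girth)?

For each vertex v, BFS finds the shortest path from v back to v.
The shortest such closed walk is metrics → cdn → metrics, length 2.

2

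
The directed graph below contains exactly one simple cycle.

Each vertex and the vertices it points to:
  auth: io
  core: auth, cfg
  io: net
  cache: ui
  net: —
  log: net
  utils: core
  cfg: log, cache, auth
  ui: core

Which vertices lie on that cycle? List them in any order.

ui, cfg, core, cache

DFS with gray/black marking from core:
core gray
  auth gray
    io gray
      net gray
      net black
    io black
  auth black
  cfg gray
    log gray
      log→net: net black — skip
    log black
    cache gray
      ui gray
        ui→core: core is gray → back edge
Back edge closes the cycle core → cfg → cache → ui → core; its vertices are {ui, cfg, core, cache}.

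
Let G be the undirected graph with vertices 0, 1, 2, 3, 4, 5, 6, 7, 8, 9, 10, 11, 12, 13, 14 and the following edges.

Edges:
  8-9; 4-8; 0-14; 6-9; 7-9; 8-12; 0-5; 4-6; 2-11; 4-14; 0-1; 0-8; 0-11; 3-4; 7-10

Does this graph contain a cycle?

Yes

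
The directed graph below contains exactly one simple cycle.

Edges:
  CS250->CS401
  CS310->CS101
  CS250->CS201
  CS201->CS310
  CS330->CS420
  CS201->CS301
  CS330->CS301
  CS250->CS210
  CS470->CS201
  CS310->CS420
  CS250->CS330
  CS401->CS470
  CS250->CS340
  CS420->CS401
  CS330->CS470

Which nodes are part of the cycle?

DFS with gray/black marking from CS201:
CS201 gray
  CS301 gray
  CS301 black
  CS310 gray
    CS101 gray
    CS101 black
    CS420 gray
      CS401 gray
        CS470 gray
          CS470→CS201: CS201 is gray → back edge
Back edge closes the cycle CS201 → CS310 → CS420 → CS401 → CS470 → CS201; its vertices are {CS201, CS310, CS401, CS420, CS470}.

CS201, CS310, CS401, CS420, CS470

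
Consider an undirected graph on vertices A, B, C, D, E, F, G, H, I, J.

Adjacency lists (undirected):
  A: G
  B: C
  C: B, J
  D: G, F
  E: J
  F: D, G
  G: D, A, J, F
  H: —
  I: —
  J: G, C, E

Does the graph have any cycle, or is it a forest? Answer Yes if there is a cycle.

DFS, tracking each vertex's parent; an edge to a visited non-parent vertex closes a cycle.
Start from G:
visit G (parent –)
  visit D (parent G)
    D–G: parent, skip
    visit F (parent D)
      F–D: parent, skip
      F–G: G visited and ≠ parent → cycle
Cycle: G – D – F – G.

Yes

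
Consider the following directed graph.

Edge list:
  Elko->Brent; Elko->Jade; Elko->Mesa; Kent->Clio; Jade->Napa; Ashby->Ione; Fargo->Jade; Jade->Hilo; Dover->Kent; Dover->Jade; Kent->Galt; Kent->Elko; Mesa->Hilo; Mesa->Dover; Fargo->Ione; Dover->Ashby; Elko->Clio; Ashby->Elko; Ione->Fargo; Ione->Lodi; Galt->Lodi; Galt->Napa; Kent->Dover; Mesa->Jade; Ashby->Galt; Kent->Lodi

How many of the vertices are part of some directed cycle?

A vertex is on a directed cycle iff it belongs to a strongly connected component of size ≥ 2 (or has a self-loop).
The vertices on cycles are {Elko, Ione, Kent, Mesa, Ashby, Dover, Fargo} — 7 in total.

7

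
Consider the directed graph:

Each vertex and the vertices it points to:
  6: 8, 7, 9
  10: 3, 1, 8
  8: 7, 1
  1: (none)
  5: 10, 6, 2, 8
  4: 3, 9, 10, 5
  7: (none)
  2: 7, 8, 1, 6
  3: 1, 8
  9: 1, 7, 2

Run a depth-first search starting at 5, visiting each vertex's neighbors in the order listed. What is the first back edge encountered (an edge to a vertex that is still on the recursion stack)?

2->6

DFS from 5 (visiting each vertex's neighbors in the order listed); mark gray on enter, black on exit:
5 gray
  10 gray
    3 gray
      1 gray
      1 black
      8 gray
        7 gray
        7 black
        8→1: 1 black — skip
      8 black
    3 black
    10→1: 1 black — skip
    10→8: 8 black — skip
  10 black
  6 gray
    6→8: 8 black — skip
    6→7: 7 black — skip
    9 gray
      9→1: 1 black — skip
      9→7: 7 black — skip
      2 gray
        2→7: 7 black — skip
        2→8: 8 black — skip
        2→1: 1 black — skip
        2→6: 6 is gray → back edge
First back edge: 2 → 6.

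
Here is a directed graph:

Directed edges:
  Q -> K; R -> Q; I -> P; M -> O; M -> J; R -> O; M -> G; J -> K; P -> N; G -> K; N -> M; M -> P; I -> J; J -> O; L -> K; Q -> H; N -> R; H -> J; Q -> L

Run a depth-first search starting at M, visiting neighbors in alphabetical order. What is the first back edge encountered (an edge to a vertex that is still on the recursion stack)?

N→M

DFS from M (visiting neighbors in alphabetical order); mark gray on enter, black on exit:
M gray
  G gray
    K gray
    K black
  G black
  J gray
    J→K: K black — skip
    O gray
    O black
  J black
  M→O: O black — skip
  P gray
    N gray
      N→M: M is gray → back edge
First back edge: N → M.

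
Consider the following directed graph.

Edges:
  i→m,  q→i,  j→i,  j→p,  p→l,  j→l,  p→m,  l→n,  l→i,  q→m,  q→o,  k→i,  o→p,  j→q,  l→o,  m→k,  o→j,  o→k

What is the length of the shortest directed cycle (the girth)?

3

For each vertex v, BFS finds the shortest path from v back to v.
The shortest such closed walk is o → j → l → o, length 3.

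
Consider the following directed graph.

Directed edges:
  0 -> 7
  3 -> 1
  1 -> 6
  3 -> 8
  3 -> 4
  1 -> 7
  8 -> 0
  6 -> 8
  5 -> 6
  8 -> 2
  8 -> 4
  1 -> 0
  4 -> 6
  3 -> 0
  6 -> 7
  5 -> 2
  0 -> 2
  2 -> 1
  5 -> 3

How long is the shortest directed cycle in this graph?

3

For each vertex v, BFS finds the shortest path from v back to v.
The shortest such closed walk is 4 → 6 → 8 → 4, length 3.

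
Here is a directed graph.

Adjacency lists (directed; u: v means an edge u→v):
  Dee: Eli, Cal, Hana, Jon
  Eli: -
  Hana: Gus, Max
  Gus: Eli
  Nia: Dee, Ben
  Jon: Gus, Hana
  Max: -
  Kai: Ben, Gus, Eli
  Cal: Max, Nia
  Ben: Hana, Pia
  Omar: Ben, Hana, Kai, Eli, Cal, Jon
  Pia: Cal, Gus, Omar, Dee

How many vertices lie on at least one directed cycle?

7

A vertex is on a directed cycle iff it belongs to a strongly connected component of size ≥ 2 (or has a self-loop).
The vertices on cycles are {Ben, Cal, Dee, Kai, Nia, Pia, Omar} — 7 in total.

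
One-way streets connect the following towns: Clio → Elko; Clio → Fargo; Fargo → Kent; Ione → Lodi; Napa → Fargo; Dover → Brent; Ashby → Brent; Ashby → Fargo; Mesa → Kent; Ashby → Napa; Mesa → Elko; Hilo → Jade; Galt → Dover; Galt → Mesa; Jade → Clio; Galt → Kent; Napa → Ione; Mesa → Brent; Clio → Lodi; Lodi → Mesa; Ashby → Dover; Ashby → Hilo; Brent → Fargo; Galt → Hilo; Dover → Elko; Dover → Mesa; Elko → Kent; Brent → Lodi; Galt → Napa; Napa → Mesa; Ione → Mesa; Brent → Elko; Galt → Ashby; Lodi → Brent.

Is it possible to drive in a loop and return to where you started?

Yes

DFS with white/gray/black marking, starting from Napa:
Napa gray
  Mesa gray
    Elko gray
      Kent gray
      Kent black
    Elko black
    Brent gray
      Fargo gray
        Fargo→Kent: Kent black — skip
      Fargo black
      Brent→Elko: Elko black — skip
      Lodi gray
        Lodi→Mesa: Mesa is gray → back edge
Back edge found, so a cycle exists: Mesa → Brent → Lodi → Mesa.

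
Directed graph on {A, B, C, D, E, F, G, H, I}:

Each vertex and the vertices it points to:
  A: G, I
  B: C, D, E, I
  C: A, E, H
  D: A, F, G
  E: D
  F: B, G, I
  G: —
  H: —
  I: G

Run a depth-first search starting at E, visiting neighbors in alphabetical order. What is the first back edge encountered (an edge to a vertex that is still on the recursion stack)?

DFS from E (visiting neighbors in alphabetical order); mark gray on enter, black on exit:
E gray
  D gray
    A gray
      G gray
      G black
      I gray
        I→G: G black — skip
      I black
    A black
    F gray
      B gray
        C gray
          C→A: A black — skip
          C→E: E is gray → back edge
First back edge: C → E.

C→E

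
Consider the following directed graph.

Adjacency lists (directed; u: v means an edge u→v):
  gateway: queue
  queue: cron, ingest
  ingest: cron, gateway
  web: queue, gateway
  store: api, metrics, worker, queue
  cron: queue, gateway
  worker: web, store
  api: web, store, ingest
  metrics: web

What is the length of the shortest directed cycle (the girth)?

2

For each vertex v, BFS finds the shortest path from v back to v.
The shortest such closed walk is store → worker → store, length 2.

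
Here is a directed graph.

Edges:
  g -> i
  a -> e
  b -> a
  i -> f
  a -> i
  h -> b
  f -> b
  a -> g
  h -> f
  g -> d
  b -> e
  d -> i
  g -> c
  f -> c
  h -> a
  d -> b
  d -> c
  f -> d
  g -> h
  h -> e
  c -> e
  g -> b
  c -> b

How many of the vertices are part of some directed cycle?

A vertex is on a directed cycle iff it belongs to a strongly connected component of size ≥ 2 (or has a self-loop).
The vertices on cycles are {a, b, c, d, f, g, h, i} — 8 in total.

8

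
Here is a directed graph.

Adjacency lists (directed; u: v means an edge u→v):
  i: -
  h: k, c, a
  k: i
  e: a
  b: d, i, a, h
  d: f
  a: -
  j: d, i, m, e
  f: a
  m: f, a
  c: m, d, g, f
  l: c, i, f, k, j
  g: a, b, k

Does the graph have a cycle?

DFS with white/gray/black marking, starting from l:
l gray
  c gray
    m gray
      f gray
        a gray
        a black
      f black
      m→a: a black — skip
    m black
    d gray
      d→f: f black — skip
    d black
    g gray
      g→a: a black — skip
      b gray
        b→d: d black — skip
        i gray
        i black
        b→a: a black — skip
        h gray
          k gray
            k→i: i black — skip
          k black
          h→c: c is gray → back edge
Back edge found, so a cycle exists: c → g → b → h → c.

Yes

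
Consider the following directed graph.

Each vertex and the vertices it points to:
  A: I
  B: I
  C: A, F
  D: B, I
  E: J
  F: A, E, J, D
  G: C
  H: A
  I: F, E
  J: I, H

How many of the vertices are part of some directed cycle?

A vertex is on a directed cycle iff it belongs to a strongly connected component of size ≥ 2 (or has a self-loop).
The vertices on cycles are {A, B, D, E, F, H, I, J} — 8 in total.

8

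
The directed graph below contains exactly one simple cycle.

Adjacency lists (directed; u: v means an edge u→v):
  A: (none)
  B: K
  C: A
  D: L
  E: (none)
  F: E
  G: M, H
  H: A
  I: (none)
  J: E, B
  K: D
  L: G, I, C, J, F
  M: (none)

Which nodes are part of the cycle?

DFS with gray/black marking from L:
L gray
  G gray
    M gray
    M black
    H gray
      A gray
      A black
    H black
  G black
  I gray
  I black
  C gray
    C→A: A black — skip
  C black
  J gray
    E gray
    E black
    B gray
      K gray
        D gray
          D→L: L is gray → back edge
Back edge closes the cycle L → J → B → K → D → L; its vertices are {B, D, J, K, L}.

B, D, J, K, L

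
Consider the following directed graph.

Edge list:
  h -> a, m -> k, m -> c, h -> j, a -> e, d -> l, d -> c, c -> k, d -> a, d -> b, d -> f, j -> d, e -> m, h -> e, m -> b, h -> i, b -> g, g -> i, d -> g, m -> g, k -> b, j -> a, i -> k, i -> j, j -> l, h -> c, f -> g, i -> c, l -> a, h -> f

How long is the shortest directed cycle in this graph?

4

For each vertex v, BFS finds the shortest path from v back to v.
The shortest such closed walk is j → d → g → i → j, length 4.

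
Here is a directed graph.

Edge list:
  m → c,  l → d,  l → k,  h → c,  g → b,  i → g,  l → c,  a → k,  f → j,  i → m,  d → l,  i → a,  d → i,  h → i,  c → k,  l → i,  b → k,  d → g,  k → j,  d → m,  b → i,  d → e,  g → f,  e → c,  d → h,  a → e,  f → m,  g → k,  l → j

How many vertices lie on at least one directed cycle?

5

A vertex is on a directed cycle iff it belongs to a strongly connected component of size ≥ 2 (or has a self-loop).
The vertices on cycles are {b, d, g, i, l} — 5 in total.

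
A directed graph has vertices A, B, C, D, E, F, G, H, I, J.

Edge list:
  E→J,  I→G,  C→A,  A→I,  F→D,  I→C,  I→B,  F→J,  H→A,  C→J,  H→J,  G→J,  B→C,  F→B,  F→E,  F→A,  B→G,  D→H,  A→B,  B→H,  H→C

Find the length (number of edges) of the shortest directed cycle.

For each vertex v, BFS finds the shortest path from v back to v.
The shortest such closed walk is A → I → C → A, length 3.

3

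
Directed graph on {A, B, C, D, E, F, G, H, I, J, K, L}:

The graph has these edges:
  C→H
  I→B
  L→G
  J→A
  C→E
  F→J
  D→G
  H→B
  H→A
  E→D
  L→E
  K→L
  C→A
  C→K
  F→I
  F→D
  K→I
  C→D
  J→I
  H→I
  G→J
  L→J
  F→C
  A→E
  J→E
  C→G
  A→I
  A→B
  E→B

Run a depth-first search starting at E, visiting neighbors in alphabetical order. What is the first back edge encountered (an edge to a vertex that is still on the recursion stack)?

A→E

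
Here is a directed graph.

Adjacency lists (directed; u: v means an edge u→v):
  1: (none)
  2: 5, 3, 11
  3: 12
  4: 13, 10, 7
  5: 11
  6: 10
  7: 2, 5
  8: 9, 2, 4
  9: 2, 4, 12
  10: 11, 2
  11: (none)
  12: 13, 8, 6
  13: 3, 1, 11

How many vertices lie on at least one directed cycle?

10

A vertex is on a directed cycle iff it belongs to a strongly connected component of size ≥ 2 (or has a self-loop).
The vertices on cycles are {2, 3, 4, 6, 7, 8, 9, 10, 12, 13} — 10 in total.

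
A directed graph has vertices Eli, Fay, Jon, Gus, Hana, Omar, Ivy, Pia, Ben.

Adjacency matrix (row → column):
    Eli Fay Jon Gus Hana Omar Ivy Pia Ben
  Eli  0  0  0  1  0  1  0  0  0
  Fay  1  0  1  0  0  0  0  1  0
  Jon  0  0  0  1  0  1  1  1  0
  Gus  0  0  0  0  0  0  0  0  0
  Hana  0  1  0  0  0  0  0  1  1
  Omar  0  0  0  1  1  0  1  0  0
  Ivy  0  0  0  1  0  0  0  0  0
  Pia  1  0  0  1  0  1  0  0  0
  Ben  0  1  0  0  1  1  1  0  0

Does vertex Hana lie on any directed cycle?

Yes

Hana is on a cycle iff Hana can reach itself via ≥1 edge.
Hana → Ben → Hana — yes.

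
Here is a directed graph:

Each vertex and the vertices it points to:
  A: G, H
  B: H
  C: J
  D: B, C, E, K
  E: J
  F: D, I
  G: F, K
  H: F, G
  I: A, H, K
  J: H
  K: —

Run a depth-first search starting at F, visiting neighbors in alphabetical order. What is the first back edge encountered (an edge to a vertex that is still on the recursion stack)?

H->F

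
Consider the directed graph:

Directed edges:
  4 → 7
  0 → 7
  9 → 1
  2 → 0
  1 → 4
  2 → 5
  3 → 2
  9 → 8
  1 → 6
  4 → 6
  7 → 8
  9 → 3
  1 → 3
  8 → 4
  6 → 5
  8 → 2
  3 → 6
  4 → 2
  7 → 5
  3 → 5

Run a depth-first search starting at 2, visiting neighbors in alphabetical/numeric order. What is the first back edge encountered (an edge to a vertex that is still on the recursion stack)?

8→2

DFS from 2 (visiting neighbors in alphabetical/numeric order); mark gray on enter, black on exit:
2 gray
  0 gray
    7 gray
      5 gray
      5 black
      8 gray
        8→2: 2 is gray → back edge
First back edge: 8 → 2.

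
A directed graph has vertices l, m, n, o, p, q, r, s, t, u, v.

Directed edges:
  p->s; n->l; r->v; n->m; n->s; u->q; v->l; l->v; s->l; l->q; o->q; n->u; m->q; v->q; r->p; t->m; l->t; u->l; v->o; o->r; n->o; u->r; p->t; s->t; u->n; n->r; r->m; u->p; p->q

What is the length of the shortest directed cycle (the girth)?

2

For each vertex v, BFS finds the shortest path from v back to v.
The shortest such closed walk is n → u → n, length 2.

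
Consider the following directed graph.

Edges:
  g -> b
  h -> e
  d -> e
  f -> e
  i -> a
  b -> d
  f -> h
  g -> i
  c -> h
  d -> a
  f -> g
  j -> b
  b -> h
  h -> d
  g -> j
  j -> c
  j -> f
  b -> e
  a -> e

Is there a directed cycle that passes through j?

Yes

j is on a cycle iff j can reach itself via ≥1 edge.
j → f → g → j — yes.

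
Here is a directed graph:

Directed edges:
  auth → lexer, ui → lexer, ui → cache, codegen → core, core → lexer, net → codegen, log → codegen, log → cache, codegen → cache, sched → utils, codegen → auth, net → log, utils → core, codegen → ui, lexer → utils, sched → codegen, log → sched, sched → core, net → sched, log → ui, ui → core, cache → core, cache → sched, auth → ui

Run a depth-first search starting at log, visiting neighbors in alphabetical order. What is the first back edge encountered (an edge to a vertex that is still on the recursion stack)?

DFS from log (visiting neighbors in alphabetical order); mark gray on enter, black on exit:
log gray
  cache gray
    core gray
      lexer gray
        utils gray
          utils→core: core is gray → back edge
First back edge: utils → core.

utils->core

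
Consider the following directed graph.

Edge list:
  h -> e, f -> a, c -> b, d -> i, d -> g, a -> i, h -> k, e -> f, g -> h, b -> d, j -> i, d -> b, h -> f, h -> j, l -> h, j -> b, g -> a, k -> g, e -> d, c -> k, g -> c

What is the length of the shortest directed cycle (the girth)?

2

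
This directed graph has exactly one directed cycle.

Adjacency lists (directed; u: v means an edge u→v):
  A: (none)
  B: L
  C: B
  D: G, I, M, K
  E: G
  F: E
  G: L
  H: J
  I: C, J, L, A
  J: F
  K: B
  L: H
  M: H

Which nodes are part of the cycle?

DFS with gray/black marking from J:
J gray
  F gray
    E gray
      G gray
        L gray
          H gray
            H→J: J is gray → back edge
Back edge closes the cycle J → F → E → G → L → H → J; its vertices are {E, F, G, H, J, L}.

E, F, G, H, J, L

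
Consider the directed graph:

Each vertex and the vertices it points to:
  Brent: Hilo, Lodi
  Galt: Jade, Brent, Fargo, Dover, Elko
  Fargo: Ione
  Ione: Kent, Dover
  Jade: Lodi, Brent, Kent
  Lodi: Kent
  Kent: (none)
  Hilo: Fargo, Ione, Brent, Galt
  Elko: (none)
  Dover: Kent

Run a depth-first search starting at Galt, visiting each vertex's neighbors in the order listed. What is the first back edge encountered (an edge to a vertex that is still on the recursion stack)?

Hilo->Brent

DFS from Galt (visiting each vertex's neighbors in the order listed); mark gray on enter, black on exit:
Galt gray
  Jade gray
    Lodi gray
      Kent gray
      Kent black
    Lodi black
    Brent gray
      Hilo gray
        Fargo gray
          Ione gray
            Ione→Kent: Kent black — skip
            Dover gray
              Dover→Kent: Kent black — skip
            Dover black
          Ione black
        Fargo black
        Hilo→Ione: Ione black — skip
        Hilo→Brent: Brent is gray → back edge
First back edge: Hilo → Brent.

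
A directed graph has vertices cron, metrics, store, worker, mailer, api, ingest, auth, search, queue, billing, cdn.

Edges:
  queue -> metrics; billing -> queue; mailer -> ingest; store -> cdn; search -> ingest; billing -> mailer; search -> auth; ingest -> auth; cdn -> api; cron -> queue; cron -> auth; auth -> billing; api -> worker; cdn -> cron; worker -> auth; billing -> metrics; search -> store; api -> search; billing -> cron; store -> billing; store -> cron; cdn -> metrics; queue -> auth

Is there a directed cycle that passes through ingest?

Yes

ingest is on a cycle iff ingest can reach itself via ≥1 edge.
ingest → auth → billing → mailer → ingest — yes.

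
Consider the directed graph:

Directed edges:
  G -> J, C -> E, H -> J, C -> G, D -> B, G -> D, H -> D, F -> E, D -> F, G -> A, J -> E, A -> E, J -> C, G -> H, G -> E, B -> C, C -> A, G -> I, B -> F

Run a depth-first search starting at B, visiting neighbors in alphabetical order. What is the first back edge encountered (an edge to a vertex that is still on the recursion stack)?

D→B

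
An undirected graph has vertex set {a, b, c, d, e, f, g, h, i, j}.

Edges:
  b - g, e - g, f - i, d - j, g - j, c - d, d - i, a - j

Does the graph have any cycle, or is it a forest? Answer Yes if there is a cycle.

DFS, tracking each vertex's parent; an edge to a visited non-parent vertex closes a cycle.
Start from a:
visit a (parent –)
  visit j (parent a)
    visit g (parent j)
      visit e (parent g)
        e–g: parent, skip
      g–j: parent, skip
      visit b (parent g)
        b–g: parent, skip
    j–a: parent, skip
    visit d (parent j)
      d–j: parent, skip
      visit i (parent d)
        i–d: parent, skip
        visit f (parent i)
          f–i: parent, skip
      visit c (parent d)
        c–d: parent, skip
visit h (parent –)
No non-parent visited neighbor found — the graph is a forest.

No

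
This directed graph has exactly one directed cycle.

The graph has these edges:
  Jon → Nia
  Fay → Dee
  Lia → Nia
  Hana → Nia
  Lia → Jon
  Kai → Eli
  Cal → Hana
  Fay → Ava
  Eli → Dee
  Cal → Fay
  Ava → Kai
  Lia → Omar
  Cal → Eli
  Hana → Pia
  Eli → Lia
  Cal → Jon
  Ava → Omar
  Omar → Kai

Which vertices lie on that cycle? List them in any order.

DFS with gray/black marking from Eli:
Eli gray
  Lia gray
    Omar gray
      Kai gray
        Kai→Eli: Eli is gray → back edge
Back edge closes the cycle Eli → Lia → Omar → Kai → Eli; its vertices are {Eli, Kai, Lia, Omar}.

Eli, Kai, Lia, Omar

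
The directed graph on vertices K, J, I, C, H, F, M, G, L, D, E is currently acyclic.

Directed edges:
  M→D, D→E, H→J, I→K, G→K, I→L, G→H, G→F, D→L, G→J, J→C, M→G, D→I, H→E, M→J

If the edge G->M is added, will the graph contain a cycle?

Adding G→M creates a cycle iff M can already reach G.
Path from M: M → G.
So M → … → G → M is a cycle.

Yes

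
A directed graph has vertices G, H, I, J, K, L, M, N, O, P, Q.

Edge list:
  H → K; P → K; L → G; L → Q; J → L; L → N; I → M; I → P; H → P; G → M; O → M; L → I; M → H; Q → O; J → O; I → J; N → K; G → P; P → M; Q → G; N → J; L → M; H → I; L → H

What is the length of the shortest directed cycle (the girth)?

3

For each vertex v, BFS finds the shortest path from v back to v.
The shortest such closed walk is L → I → J → L, length 3.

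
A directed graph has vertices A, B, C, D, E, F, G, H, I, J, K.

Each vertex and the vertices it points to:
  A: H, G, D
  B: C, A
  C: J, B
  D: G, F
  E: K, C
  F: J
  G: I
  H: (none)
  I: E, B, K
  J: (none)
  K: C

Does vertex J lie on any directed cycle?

No

J lies on a cycle iff there is a path from J back to itself.
Exploring from J, it never reaches itself; equivalently, its strongly connected component is a singleton.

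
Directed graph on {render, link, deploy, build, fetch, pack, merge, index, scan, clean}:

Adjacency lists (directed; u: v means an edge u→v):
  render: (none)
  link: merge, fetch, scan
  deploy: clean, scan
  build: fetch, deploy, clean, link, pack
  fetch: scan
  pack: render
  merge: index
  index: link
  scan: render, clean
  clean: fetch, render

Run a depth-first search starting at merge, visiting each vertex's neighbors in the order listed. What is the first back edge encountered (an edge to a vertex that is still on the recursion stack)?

DFS from merge (visiting each vertex's neighbors in the order listed); mark gray on enter, black on exit:
merge gray
  index gray
    link gray
      link→merge: merge is gray → back edge
First back edge: link → merge.

link->merge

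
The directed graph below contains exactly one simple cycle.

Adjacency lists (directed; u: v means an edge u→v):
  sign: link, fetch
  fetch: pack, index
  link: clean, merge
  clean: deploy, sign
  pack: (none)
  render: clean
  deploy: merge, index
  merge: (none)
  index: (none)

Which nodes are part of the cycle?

link, sign, clean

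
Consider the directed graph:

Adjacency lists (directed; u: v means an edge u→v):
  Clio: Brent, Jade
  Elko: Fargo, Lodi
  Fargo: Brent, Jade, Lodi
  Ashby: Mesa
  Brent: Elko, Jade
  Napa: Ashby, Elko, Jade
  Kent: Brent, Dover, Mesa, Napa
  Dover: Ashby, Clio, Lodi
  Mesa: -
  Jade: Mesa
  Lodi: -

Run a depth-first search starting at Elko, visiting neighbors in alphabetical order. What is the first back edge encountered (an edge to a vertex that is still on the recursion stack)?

DFS from Elko (visiting neighbors in alphabetical order); mark gray on enter, black on exit:
Elko gray
  Fargo gray
    Brent gray
      Brent→Elko: Elko is gray → back edge
First back edge: Brent → Elko.

Brent→Elko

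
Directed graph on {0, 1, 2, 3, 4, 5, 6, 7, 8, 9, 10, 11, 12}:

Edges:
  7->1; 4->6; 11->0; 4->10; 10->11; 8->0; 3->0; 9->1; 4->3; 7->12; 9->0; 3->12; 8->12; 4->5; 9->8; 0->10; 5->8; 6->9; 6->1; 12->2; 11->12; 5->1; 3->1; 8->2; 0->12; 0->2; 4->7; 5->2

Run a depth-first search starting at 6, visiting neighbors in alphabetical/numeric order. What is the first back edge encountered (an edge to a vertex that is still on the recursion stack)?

11->0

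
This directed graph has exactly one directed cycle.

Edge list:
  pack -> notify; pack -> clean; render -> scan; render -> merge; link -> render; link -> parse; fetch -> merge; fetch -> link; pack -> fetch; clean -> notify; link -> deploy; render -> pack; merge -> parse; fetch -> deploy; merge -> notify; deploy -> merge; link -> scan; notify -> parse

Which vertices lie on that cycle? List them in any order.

DFS with gray/black marking from pack:
pack gray
  fetch gray
    deploy gray
      merge gray
        parse gray
        parse black
        notify gray
          notify→parse: parse black — skip
        notify black
      merge black
    deploy black
    link gray
      link→deploy: deploy black — skip
      render gray
        render→pack: pack is gray → back edge
Back edge closes the cycle pack → fetch → link → render → pack; its vertices are {link, pack, fetch, render}.

link, pack, fetch, render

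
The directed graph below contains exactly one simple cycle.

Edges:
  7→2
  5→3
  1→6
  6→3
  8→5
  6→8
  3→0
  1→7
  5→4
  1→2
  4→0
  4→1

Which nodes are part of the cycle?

DFS with gray/black marking from 5:
5 gray
  4 gray
    0 gray
    0 black
    1 gray
      6 gray
        8 gray
          8→5: 5 is gray → back edge
Back edge closes the cycle 5 → 4 → 1 → 6 → 8 → 5; its vertices are {1, 4, 5, 6, 8}.

1, 4, 5, 6, 8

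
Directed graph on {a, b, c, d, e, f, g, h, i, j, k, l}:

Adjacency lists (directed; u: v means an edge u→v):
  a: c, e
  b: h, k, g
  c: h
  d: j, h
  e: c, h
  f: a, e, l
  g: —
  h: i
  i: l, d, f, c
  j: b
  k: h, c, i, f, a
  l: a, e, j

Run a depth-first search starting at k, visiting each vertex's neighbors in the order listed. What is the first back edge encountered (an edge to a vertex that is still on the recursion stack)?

DFS from k (visiting each vertex's neighbors in the order listed); mark gray on enter, black on exit:
k gray
  h gray
    i gray
      l gray
        a gray
          c gray
            c→h: h is gray → back edge
First back edge: c → h.

c->h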